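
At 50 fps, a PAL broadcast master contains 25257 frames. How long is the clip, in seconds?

Running time = 25257 / (50) = 505.14 s.

505.14 seconds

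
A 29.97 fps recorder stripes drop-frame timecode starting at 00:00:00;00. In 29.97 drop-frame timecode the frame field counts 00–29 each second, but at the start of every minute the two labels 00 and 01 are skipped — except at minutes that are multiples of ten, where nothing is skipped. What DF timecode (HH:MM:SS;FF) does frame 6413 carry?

00:03:33;29

Ten DF minutes hold 17982 frames, so frame 6413 lies in block 0 (frames 0–17981) with 6413 frames into that block.
The block's first minute is 1800 frames and the rest 1798 each; 6413 frames reaches minute 3, so 0 × 18 + 3 × 2 = 6 labels have been skipped so far.
Adding those back, label number 6413 + 6 = 6419 at 30 labels/s is 213 s + 29 f = 0 h 3 min 33 s frame 29, i.e. 00:03:33;29.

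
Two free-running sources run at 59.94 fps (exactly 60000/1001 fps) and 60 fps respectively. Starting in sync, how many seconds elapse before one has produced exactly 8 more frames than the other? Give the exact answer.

The gap grows by |60 − 60000/1001| = 60/1001 frames per second.
Time for a 8-frame gap: 8 ÷ (60/1001) = 2002/15 s.

2002/15 seconds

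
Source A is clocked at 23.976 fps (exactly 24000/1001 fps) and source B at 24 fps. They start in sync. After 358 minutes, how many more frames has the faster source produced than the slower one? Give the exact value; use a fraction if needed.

358 min = 21480 s.
A emits 24000/1001 × 21480 = 515520000/1001 frames; B emits 24 × 21480 = 515520.
Difference = 515520/1001 frames (≈ 515.0050); B is ahead of A.

515520/1001 frames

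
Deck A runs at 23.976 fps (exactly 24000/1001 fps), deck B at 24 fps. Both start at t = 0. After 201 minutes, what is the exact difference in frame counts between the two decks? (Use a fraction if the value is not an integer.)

201 min = 12060 s.
A emits 24000/1001 × 12060 = 289440000/1001 frames; B emits 24 × 12060 = 289440.
Difference = 289440/1001 frames (≈ 289.1508); B is ahead of A.

289440/1001 frames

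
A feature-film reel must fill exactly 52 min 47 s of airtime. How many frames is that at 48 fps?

52 min 47 s = 3167 s.
Frames = 3167 × 48 = 152016.

152016 frames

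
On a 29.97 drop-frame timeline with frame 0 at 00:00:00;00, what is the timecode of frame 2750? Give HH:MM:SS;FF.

Ten DF minutes hold 17982 frames, so frame 2750 lies in block 0 (frames 0–17981) with 2750 frames into that block.
The block's first minute is 1800 frames and the rest 1798 each; 2750 frames reaches minute 1, so 0 × 18 + 1 × 2 = 2 labels have been skipped so far.
Adding those back, label number 2750 + 2 = 2752 at 30 labels/s is 91 s + 22 f = 0 h 1 min 31 s frame 22, i.e. 00:01:31;22.

00:01:31;22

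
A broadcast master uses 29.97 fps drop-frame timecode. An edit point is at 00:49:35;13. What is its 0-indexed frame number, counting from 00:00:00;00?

89173

Complete 10-minute blocks: 4, each 17982 frames → 71928.
Remaining 9 whole minutes in the current block: 1800 + 8 × 1798 = 16184 frames.
Within the current minute: 35 × 30 + 13 − 2 = 1061 (labels ;00/;01 skipped at this minute). Total = 71928 + 16184 + 1061 = 89173.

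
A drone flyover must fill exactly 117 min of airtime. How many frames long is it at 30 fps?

117 min = 7020 s.
Frames = 7020 × 30 = 210600.

210600 frames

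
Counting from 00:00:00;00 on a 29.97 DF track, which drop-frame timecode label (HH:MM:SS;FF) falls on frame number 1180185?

Ten DF minutes hold 17982 frames, so frame 1180185 lies in block 65 (frames 1168830–1186811) with 11355 frames into that block.
The block's first minute is 1800 frames and the rest 1798 each; 11355 frames reaches minute 6, so 65 × 18 + 6 × 2 = 1182 labels have been skipped so far.
Adding those back, label number 1180185 + 1182 = 1181367 at 30 labels/s is 39378 s + 27 f = 10 h 56 min 18 s frame 27, i.e. 10:56:18;27.

10:56:18;27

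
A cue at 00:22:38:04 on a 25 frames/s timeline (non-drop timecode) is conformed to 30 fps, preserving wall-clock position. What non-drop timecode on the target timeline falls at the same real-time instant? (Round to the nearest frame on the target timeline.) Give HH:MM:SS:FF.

00:22:38:05

Source frame index: (0×3600 + 22×60 + 38) × 25 + 4 = 33954.
Real time: 33954 / (25) = 33954/25 s.
Target frame: (33954/25) × (30) = 203724/5 ≈ 40744.800 → 40745.
At 30 labels/s: frame 40745 → 00:22:38:05.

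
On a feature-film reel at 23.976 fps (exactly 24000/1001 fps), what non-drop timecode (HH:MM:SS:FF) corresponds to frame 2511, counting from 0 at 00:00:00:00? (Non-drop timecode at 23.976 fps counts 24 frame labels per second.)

00:01:44:15

2511 ÷ 24 = 104 full seconds, remainder 15 frames.
104 s = 0 h 1 min 44 s.
Timecode: 00:01:44:15.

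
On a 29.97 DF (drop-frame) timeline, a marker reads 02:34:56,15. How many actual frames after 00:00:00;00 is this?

278617

As if non-drop at 30 labels/s: (2 × 3600 + 34 × 60 + 56) × 30 + 15 = 278895.
Minute boundaries passed: 154; those not divisible by 10: 154 − 15 = 139; dropped labels = 2 × 139 = 278.
Actual frame index = 278895 − 278 = 278617.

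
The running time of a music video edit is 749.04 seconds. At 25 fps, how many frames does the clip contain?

18726 frames

Frames = 749.04 × 25 = 18726.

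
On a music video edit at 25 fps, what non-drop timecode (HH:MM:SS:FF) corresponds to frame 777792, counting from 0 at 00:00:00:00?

08:38:31:17

777792 ÷ 25 = 31111 full seconds, remainder 17 frames.
31111 s = 8 h 38 min 31 s.
Timecode: 08:38:31:17.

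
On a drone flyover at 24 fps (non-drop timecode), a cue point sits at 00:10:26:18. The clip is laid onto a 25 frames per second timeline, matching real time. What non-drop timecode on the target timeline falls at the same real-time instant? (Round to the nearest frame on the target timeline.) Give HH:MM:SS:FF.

Source frame index: (0×3600 + 10×60 + 26) × 24 + 18 = 15042.
Real time: 15042 / (24) = 2507/4 s.
Target frame: (2507/4) × (25) = 62675/4 ≈ 15668.750 → 15669.
At 25 labels/s: frame 15669 → 00:10:26:19.

00:10:26:19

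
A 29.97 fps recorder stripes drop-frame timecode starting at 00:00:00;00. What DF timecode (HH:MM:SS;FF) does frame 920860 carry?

Ten DF minutes hold 17982 frames, so frame 920860 lies in block 51 (frames 917082–935063) with 3778 frames into that block.
The block's first minute is 1800 frames and the rest 1798 each; 3778 frames reaches minute 2, so 51 × 18 + 2 × 2 = 922 labels have been skipped so far.
Adding those back, label number 920860 + 922 = 921782 at 30 labels/s is 30726 s + 2 f = 8 h 32 min 6 s frame 2, i.e. 08:32:06;02.

08:32:06;02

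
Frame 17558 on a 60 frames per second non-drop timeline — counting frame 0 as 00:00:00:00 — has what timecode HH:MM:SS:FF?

00:04:52:38

17558 ÷ 60 = 292 full seconds, remainder 38 frames.
292 s = 0 h 4 min 52 s.
Timecode: 00:04:52:38.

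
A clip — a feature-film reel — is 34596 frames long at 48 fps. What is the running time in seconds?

720.75 seconds

Running time = 34596 / (48) = 720.75 s.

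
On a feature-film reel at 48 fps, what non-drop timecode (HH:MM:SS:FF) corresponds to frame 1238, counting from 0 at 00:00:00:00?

00:00:25:38

1238 ÷ 48 = 25 full seconds, remainder 38 frames.
25 s = 0 h 0 min 25 s.
Timecode: 00:00:25:38.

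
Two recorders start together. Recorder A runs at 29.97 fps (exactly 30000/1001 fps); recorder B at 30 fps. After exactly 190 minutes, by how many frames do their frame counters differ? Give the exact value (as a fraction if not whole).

190 min = 11400 s.
A emits 30000/1001 × 11400 = 342000000/1001 frames; B emits 30 × 11400 = 342000.
Difference = 342000/1001 frames (≈ 341.6583); B is ahead of A.

342000/1001 frames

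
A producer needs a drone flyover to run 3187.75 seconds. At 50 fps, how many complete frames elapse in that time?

159387 frames

Frames = 3187.75 × 50 = 318775/2 ≈ 159387.5000.
Complete frames: 159387.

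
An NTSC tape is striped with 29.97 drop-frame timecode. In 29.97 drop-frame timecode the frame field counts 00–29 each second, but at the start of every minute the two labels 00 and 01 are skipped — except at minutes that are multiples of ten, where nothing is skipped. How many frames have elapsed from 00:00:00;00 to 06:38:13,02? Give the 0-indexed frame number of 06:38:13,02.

Complete 10-minute blocks: 39, each 17982 frames → 701298.
Remaining 8 whole minutes in the current block: 1800 + 7 × 1798 = 14386 frames.
Within the current minute: 13 × 30 + 2 − 2 = 390 (labels ;00/;01 skipped at this minute). Total = 701298 + 14386 + 390 = 716074.

716074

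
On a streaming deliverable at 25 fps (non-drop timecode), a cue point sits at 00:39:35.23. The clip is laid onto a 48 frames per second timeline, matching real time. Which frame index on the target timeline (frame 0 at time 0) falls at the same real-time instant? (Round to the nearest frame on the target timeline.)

Source frame index: (0×3600 + 39×60 + 35) × 25 + 23 = 59398.
Real time: 59398 / (25) = 59398/25 s.
Target frame: (59398/25) × (48) = 2851104/25 ≈ 114044.160 → 114044.

frame 114044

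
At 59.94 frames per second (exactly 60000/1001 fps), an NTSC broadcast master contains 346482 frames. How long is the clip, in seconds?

Running time = 346482 / (60000/1001) = 5780.4747 s.

5780.4747 seconds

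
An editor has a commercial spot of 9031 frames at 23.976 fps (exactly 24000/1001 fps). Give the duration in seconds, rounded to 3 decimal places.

376.668 seconds

Running time = 9031 × 1001/24000 = 9040031/24000 s ≈ 376.668 s.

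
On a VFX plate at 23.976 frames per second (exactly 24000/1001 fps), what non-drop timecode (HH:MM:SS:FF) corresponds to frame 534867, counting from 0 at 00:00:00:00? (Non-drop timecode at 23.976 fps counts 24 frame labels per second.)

534867 ÷ 24 = 22286 full seconds, remainder 3 frames.
22286 s = 6 h 11 min 26 s.
Timecode: 06:11:26:03.

06:11:26:03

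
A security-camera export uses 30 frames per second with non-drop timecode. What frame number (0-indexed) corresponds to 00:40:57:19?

Total seconds to the label: (0 × 3600 + 40 × 60 + 57) = 2457.
Frame index = 2457 × 30 + 19 = 73729.

frame 73729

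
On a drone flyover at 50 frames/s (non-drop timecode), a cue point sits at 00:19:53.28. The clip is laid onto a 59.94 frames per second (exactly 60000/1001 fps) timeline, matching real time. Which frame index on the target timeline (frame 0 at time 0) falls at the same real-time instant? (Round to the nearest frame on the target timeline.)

Source frame index: (0×3600 + 19×60 + 53) × 50 + 28 = 59678.
Real time: 59678 / (50) = 29839/25 s.
Target frame: (29839/25) × (60000/1001) = 71613600/1001 ≈ 71542.058 → 71542.

frame 71542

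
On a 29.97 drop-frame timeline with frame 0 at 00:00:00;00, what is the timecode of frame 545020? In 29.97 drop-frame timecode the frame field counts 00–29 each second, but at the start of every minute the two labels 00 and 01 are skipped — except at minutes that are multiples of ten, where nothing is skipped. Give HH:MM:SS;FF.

05:03:05;16

Ten DF minutes hold 17982 frames, so frame 545020 lies in block 30 (frames 539460–557441) with 5560 frames into that block.
The block's first minute is 1800 frames and the rest 1798 each; 5560 frames reaches minute 3, so 30 × 18 + 3 × 2 = 546 labels have been skipped so far.
Adding those back, label number 545020 + 546 = 545566 at 30 labels/s is 18185 s + 16 f = 5 h 3 min 5 s frame 16, i.e. 05:03:05;16.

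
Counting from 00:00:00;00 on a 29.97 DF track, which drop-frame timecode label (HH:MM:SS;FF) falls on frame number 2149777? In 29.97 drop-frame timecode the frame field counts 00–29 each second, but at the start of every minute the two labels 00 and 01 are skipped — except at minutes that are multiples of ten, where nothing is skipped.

Each 10-minute DF block holds 10 × 60 × 30 − 9 × 2 = 17982 frames. 2149777 ÷ 17982 → 119 full blocks, remainder 9919.
Within the partial block the first minute is 1800 frames and each further minute 1798, so 5 further minute boundaries passed. Total skipped labels = 18 × 119 + 2 × 5 = 2152.
Non-drop label index = 2149777 + 2152 = 2151929; at 30 labels/s that is 19:55:30:29, i.e. DF 19:55:30;29.

19:55:30;29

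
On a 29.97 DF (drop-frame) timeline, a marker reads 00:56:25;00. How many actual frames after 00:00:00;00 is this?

101448

Complete 10-minute blocks: 5, each 17982 frames → 89910.
Remaining 6 whole minutes in the current block: 1800 + 5 × 1798 = 10790 frames.
Within the current minute: 25 × 30 + 0 − 2 = 748 (labels ;00/;01 skipped at this minute). Total = 89910 + 10790 + 748 = 101448.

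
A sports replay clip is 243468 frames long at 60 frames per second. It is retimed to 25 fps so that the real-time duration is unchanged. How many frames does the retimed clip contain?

Target frames = source frames × (target rate / source rate) = 243468 × (25)/(60) = 243468 × 5/12 = 101445.

101445 frames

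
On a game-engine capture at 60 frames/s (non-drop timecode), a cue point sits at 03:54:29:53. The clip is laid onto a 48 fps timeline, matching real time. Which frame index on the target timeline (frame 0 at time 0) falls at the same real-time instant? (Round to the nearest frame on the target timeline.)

frame 675354

Source frame index: (3×3600 + 54×60 + 29) × 60 + 53 = 844193.
Real time: 844193 / (60) = 844193/60 s.
Target frame: (844193/60) × (48) = 3376772/5 ≈ 675354.400 → 675354.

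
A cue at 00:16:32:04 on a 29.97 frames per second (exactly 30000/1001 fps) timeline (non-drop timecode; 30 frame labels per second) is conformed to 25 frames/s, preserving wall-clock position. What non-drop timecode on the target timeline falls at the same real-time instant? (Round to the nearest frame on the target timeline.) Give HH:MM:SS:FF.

Source frame index: (0×3600 + 16×60 + 32) × 30 + 4 = 29764.
Real time: 29764 / (30000/1001) = 7448441/7500 s.
Target frame: (7448441/7500) × (25) = 7448441/300 ≈ 24828.137 → 24828.
At 25 labels/s: frame 24828 → 00:16:33:03.

00:16:33:03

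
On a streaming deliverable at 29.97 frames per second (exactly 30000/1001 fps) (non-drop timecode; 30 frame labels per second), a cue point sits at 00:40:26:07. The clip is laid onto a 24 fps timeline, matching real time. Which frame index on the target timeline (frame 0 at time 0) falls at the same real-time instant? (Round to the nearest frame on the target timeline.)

Source frame index: (0×3600 + 40×60 + 26) × 30 + 7 = 72787.
Real time: 72787 / (30000/1001) = 72859787/30000 s.
Target frame: (72859787/30000) × (24) = 72859787/1250 ≈ 58287.830 → 58288.

frame 58288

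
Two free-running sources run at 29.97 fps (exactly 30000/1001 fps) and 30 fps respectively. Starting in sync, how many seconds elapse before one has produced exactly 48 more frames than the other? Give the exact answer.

1601.6 seconds

The gap grows by |30 − 30000/1001| = 30/1001 frames per second.
Time for a 48-frame gap: 48 ÷ (30/1001) = 1601.6 s.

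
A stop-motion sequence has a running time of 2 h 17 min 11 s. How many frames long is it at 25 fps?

2 h 17 min 11 s = 8231 s.
Frames = 8231 × 25 = 205775.

205775 frames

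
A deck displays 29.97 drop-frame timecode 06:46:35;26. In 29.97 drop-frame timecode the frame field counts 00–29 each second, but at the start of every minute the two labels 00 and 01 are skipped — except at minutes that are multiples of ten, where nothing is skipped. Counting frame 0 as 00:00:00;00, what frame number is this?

Complete 10-minute blocks: 40, each 17982 frames → 719280.
Remaining 6 whole minutes in the current block: 1800 + 5 × 1798 = 10790 frames.
Within the current minute: 35 × 30 + 26 − 2 = 1074 (labels ;00/;01 skipped at this minute). Total = 719280 + 10790 + 1074 = 731144.

731144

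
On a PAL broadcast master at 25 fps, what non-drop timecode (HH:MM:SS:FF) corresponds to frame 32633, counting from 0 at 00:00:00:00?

32633 ÷ 25 = 1305 full seconds, remainder 8 frames.
1305 s = 0 h 21 min 45 s.
Timecode: 00:21:45:08.

00:21:45:08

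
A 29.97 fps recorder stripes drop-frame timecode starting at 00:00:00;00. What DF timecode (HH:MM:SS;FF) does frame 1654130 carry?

Ten DF minutes hold 17982 frames, so frame 1654130 lies in block 91 (frames 1636362–1654343) with 17768 frames into that block.
The block's first minute is 1800 frames and the rest 1798 each; 17768 frames reaches minute 9, so 91 × 18 + 9 × 2 = 1656 labels have been skipped so far.
Adding those back, label number 1654130 + 1656 = 1655786 at 30 labels/s is 55192 s + 26 f = 15 h 19 min 52 s frame 26, i.e. 15:19:52;26.

15:19:52;26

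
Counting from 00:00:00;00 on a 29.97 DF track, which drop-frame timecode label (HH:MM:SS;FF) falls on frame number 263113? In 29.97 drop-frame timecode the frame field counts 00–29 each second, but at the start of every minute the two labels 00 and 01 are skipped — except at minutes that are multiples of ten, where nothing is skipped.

02:26:19;07

Ten DF minutes hold 17982 frames, so frame 263113 lies in block 14 (frames 251748–269729) with 11365 frames into that block.
The block's first minute is 1800 frames and the rest 1798 each; 11365 frames reaches minute 6, so 14 × 18 + 6 × 2 = 264 labels have been skipped so far.
Adding those back, label number 263113 + 264 = 263377 at 30 labels/s is 8779 s + 7 f = 2 h 26 min 19 s frame 7, i.e. 02:26:19;07.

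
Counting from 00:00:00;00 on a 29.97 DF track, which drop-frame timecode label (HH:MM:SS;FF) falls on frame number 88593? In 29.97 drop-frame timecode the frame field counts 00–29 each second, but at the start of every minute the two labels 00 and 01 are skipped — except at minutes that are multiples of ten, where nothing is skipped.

Ten DF minutes hold 17982 frames, so frame 88593 lies in block 4 (frames 71928–89909) with 16665 frames into that block.
The block's first minute is 1800 frames and the rest 1798 each; 16665 frames reaches minute 9, so 4 × 18 + 9 × 2 = 90 labels have been skipped so far.
Adding those back, label number 88593 + 90 = 88683 at 30 labels/s is 2956 s + 3 f = 0 h 49 min 16 s frame 3, i.e. 00:49:16;03.

00:49:16;03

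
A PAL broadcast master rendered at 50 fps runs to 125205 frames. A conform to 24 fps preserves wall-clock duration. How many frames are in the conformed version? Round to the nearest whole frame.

60098 frames

Frames at target rate = 125205 × (24) / (50) = 300492/5 ≈ 60098.400.
Nearest whole frame: 60098.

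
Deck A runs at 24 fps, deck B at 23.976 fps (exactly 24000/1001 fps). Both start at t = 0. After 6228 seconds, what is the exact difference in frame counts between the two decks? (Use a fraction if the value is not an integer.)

A emits 24 × 6228 = 149472 frames; B emits 24000/1001 × 6228 = 149472000/1001.
Difference = 149472/1001 frames (≈ 149.3227); B is behind A.

149472/1001 frames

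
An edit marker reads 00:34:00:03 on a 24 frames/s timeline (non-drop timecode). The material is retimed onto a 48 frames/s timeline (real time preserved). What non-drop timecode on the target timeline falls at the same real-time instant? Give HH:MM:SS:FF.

00:34:00:06

Source frame index: (0×3600 + 34×60 + 0) × 24 + 3 = 48963.
Real time: 48963 / (24) = 16321/8 s.
Target frame: (16321/8) × (48) = 97926.
At 48 labels/s: frame 97926 → 00:34:00:06.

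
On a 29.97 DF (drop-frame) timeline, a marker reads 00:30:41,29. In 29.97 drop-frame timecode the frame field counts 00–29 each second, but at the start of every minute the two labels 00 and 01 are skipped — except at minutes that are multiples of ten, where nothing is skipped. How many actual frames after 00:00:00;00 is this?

55205

Complete 10-minute blocks: 3, each 17982 frames → 53946.
Remaining 0 whole minutes in the current block: 0 frames.
Within the current minute: 41 × 30 + 29 = 1259. Total = 53946 + 0 + 1259 = 55205.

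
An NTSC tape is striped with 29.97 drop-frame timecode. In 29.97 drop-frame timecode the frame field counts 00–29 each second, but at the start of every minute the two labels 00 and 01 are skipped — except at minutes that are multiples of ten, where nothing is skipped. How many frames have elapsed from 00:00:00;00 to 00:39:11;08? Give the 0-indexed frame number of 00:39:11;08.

Complete 10-minute blocks: 3, each 17982 frames → 53946.
Remaining 9 whole minutes in the current block: 1800 + 8 × 1798 = 16184 frames.
Within the current minute: 11 × 30 + 8 − 2 = 336 (labels ;00/;01 skipped at this minute). Total = 53946 + 16184 + 336 = 70466.

70466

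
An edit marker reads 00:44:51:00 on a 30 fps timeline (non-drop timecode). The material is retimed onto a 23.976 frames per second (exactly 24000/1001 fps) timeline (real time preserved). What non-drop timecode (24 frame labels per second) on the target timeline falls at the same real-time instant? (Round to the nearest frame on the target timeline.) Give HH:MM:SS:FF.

Source frame index: (0×3600 + 44×60 + 51) × 30 + 0 = 80730.
Real time: 80730 / (30) = 2691 s.
Target frame: (2691) × (24000/1001) = 4968000/77 ≈ 64519.481 → 64519.
At 24 labels/s: frame 64519 → 00:44:48:07.

00:44:48:07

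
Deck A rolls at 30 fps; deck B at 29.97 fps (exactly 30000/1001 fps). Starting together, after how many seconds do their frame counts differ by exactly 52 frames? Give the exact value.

26026/15 seconds

The gap grows by |30000/1001 − 30| = 30/1001 frames per second.
Time for a 52-frame gap: 52 ÷ (30/1001) = 26026/15 s.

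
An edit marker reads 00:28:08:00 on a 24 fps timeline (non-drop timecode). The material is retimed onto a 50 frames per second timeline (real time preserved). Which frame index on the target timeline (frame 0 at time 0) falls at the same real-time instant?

Source frame index: (0×3600 + 28×60 + 8) × 24 + 0 = 40512.
Real time: 40512 / (24) = 1688 s.
Target frame: (1688) × (50) = 84400.

frame 84400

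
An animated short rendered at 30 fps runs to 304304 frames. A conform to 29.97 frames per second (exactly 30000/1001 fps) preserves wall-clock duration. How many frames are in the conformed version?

304000 frames

Target frames = source frames × (target rate / source rate) = 304304 × (30000/1001)/(30) = 304304 × 1000/1001 = 304000.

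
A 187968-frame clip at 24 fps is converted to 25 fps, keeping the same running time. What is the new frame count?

195800 frames

Target frames = source frames × (target rate / source rate) = 187968 × (25)/(24) = 187968 × 25/24 = 195800.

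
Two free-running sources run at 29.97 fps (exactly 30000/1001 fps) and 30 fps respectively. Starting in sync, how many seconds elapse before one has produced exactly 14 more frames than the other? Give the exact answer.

The gap grows by |30 − 30000/1001| = 30/1001 frames per second.
Time for a 14-frame gap: 14 ÷ (30/1001) = 7007/15 s.

7007/15 seconds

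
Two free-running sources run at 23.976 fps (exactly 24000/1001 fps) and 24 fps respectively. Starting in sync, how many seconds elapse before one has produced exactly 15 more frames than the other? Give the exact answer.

The gap grows by |24 − 24000/1001| = 24/1001 frames per second.
Time for a 15-frame gap: 15 ÷ (24/1001) = 625.625 s.

625.625 seconds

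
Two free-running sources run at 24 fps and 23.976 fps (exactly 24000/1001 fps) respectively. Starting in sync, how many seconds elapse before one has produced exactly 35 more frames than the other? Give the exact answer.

The gap grows by |24000/1001 − 24| = 24/1001 frames per second.
Time for a 35-frame gap: 35 ÷ (24/1001) = 35035/24 s.

35035/24 seconds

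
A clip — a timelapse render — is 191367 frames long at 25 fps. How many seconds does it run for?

Running time = 191367 / (25) = 7654.68 s.

7654.68 seconds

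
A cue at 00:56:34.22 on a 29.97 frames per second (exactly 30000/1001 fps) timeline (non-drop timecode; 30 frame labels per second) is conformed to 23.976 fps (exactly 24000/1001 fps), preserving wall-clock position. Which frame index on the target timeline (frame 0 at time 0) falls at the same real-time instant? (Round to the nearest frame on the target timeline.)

frame 81474

Source frame index: (0×3600 + 56×60 + 34) × 30 + 22 = 101842.
Real time: 101842 / (30000/1001) = 50971921/15000 s.
Target frame: (50971921/15000) × (24000/1001) = 407368/5 ≈ 81473.600 → 81474.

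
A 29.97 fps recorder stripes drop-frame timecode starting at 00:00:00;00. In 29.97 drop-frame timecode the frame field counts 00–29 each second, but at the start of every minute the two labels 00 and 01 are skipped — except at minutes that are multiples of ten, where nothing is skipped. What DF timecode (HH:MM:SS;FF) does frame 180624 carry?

Ten DF minutes hold 17982 frames, so frame 180624 lies in block 10 (frames 179820–197801) with 804 frames into that block.
The block's first minute is 1800 frames and the rest 1798 each; 804 frames reaches minute 0, so 10 × 18 + 0 × 2 = 180 labels have been skipped so far.
Adding those back, label number 180624 + 180 = 180804 at 30 labels/s is 6026 s + 24 f = 1 h 40 min 26 s frame 24, i.e. 01:40:26;24.

01:40:26;24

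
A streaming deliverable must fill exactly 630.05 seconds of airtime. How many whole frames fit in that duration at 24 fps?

15121 frames

Frames = 630.05 × 24 = 75606/5 ≈ 15121.2000.
Complete frames: 15121.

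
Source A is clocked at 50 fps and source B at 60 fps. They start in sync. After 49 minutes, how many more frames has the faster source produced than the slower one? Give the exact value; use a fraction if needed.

29400 frames

49 min = 2940 s.
A emits 50 × 2940 = 147000 frames; B emits 60 × 2940 = 176400.
Difference = 29400 frames; B is ahead of A.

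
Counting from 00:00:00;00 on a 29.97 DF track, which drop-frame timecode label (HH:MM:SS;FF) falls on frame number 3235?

Ten DF minutes hold 17982 frames, so frame 3235 lies in block 0 (frames 0–17981) with 3235 frames into that block.
The block's first minute is 1800 frames and the rest 1798 each; 3235 frames reaches minute 1, so 0 × 18 + 1 × 2 = 2 labels have been skipped so far.
Adding those back, label number 3235 + 2 = 3237 at 30 labels/s is 107 s + 27 f = 0 h 1 min 47 s frame 27, i.e. 00:01:47;27.

00:01:47;27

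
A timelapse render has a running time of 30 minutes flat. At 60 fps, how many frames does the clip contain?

108000 frames

30 min = 1800 s.
Frames = 1800 × 60 = 108000.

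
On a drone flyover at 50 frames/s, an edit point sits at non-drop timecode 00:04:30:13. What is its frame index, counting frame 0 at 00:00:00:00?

Total seconds to the label: (0 × 3600 + 4 × 60 + 30) = 270.
Frame index = 270 × 50 + 13 = 13513.

13513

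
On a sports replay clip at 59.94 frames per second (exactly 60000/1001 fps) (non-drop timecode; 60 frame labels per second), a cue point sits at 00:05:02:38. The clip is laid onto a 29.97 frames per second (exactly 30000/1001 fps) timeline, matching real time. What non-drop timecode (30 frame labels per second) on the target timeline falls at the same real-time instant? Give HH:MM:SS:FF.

Source frame index: (0×3600 + 5×60 + 2) × 60 + 38 = 18158.
Real time: 18158 / (60000/1001) = 9088079/30000 s.
Target frame: (9088079/30000) × (30000/1001) = 9079.
At 30 labels/s: frame 9079 → 00:05:02:19.

00:05:02:19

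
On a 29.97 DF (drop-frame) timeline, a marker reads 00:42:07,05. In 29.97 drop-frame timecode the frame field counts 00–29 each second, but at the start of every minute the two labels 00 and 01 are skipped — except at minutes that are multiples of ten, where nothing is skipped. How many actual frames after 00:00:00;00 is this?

75739

Complete 10-minute blocks: 4, each 17982 frames → 71928.
Remaining 2 whole minutes in the current block: 1800 + 1 × 1798 = 3598 frames.
Within the current minute: 7 × 30 + 5 − 2 = 213 (labels ;00/;01 skipped at this minute). Total = 71928 + 3598 + 213 = 75739.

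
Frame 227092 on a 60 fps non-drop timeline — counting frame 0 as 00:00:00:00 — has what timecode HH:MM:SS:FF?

227092 ÷ 60 = 3784 full seconds, remainder 52 frames.
3784 s = 1 h 3 min 4 s.
Timecode: 01:03:04:52.

01:03:04:52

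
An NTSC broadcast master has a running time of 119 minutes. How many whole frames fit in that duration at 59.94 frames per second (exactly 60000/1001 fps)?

427972 frames

119 min = 7140 s.
Frames = 7140 × 60000/1001 = 61200000/143 ≈ 427972.0280.
Complete frames: 427972.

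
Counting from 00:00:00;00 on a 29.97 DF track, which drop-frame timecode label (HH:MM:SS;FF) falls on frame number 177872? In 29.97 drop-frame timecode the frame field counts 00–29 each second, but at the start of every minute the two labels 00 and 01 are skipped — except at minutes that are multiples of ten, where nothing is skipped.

Ten DF minutes hold 17982 frames, so frame 177872 lies in block 9 (frames 161838–179819) with 16034 frames into that block.
The block's first minute is 1800 frames and the rest 1798 each; 16034 frames reaches minute 8, so 9 × 18 + 8 × 2 = 178 labels have been skipped so far.
Adding those back, label number 177872 + 178 = 178050 at 30 labels/s is 5935 s + 0 f = 1 h 38 min 55 s frame 0, i.e. 01:38:55;00.

01:38:55;00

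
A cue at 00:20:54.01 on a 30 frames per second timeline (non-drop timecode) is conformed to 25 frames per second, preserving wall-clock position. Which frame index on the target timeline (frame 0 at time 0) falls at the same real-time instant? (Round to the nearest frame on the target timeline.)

Source frame index: (0×3600 + 20×60 + 54) × 30 + 1 = 37621.
Real time: 37621 / (30) = 37621/30 s.
Target frame: (37621/30) × (25) = 188105/6 ≈ 31350.833 → 31351.

frame 31351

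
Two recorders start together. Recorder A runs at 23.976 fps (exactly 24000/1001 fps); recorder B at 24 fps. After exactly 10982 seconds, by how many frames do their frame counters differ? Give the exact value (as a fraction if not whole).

263568/1001 frames

A emits 24000/1001 × 10982 = 263568000/1001 frames; B emits 24 × 10982 = 263568.
Difference = 263568/1001 frames (≈ 263.3047); B is ahead of A.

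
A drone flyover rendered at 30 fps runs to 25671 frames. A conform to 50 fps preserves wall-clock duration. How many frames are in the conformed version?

42785 frames

Target frames = source frames × (target rate / source rate) = 25671 × (50)/(30) = 25671 × 5/3 = 42785.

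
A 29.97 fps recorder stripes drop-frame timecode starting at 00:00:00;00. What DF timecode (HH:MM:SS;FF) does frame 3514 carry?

00:01:57;06

Ten DF minutes hold 17982 frames, so frame 3514 lies in block 0 (frames 0–17981) with 3514 frames into that block.
The block's first minute is 1800 frames and the rest 1798 each; 3514 frames reaches minute 1, so 0 × 18 + 1 × 2 = 2 labels have been skipped so far.
Adding those back, label number 3514 + 2 = 3516 at 30 labels/s is 117 s + 6 f = 0 h 1 min 57 s frame 6, i.e. 00:01:57;06.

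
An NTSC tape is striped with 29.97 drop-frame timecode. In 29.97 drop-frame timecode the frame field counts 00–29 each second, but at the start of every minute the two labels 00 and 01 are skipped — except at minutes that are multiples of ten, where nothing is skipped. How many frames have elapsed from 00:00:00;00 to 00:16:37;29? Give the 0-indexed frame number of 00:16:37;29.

29909

As if non-drop at 30 labels/s: (0 × 3600 + 16 × 60 + 37) × 30 + 29 = 29939.
Minute boundaries passed: 16; those not divisible by 10: 16 − 1 = 15; dropped labels = 2 × 15 = 30.
Actual frame index = 29939 − 30 = 29909.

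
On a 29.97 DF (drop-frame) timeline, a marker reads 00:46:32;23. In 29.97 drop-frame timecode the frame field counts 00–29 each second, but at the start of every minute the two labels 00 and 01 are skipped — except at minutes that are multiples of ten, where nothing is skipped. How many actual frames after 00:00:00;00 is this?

As if non-drop at 30 labels/s: (0 × 3600 + 46 × 60 + 32) × 30 + 23 = 83783.
Minute boundaries passed: 46; those not divisible by 10: 46 − 4 = 42; dropped labels = 2 × 42 = 84.
Actual frame index = 83783 − 84 = 83699.

83699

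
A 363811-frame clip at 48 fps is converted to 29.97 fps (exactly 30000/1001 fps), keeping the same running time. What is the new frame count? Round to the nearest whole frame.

227155 frames

Frames at target rate = 363811 × (30000/1001) / (48) = 32483125/143 ≈ 227154.720.
Nearest whole frame: 227155.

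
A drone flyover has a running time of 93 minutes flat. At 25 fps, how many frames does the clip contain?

93 min = 5580 s.
Frames = 5580 × 25 = 139500.

139500 frames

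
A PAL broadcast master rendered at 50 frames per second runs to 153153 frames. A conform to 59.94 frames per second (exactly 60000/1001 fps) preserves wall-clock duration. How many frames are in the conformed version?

Target frames = source frames × (target rate / source rate) = 153153 × (60000/1001)/(50) = 153153 × 1200/1001 = 183600.

183600 frames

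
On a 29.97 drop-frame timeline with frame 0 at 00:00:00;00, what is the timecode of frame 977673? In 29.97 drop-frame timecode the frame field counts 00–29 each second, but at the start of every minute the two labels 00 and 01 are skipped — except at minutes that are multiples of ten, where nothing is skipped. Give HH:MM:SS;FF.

Each 10-minute DF block holds 10 × 60 × 30 − 9 × 2 = 17982 frames. 977673 ÷ 17982 → 54 full blocks, remainder 6645.
Within the partial block the first minute is 1800 frames and each further minute 1798, so 3 further minute boundaries passed. Total skipped labels = 18 × 54 + 2 × 3 = 978.
Non-drop label index = 977673 + 978 = 978651; at 30 labels/s that is 09:03:41:21, i.e. DF 09:03:41;21.

09:03:41;21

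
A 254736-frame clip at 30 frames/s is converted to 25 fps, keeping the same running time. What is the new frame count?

Target frames = source frames × (target rate / source rate) = 254736 × (25)/(30) = 254736 × 5/6 = 212280.

212280 frames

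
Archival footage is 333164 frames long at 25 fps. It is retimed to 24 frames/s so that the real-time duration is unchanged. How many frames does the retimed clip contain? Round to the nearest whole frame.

319837 frames

Frames at target rate = 333164 × (24) / (25) = 7995936/25 ≈ 319837.440.
Nearest whole frame: 319837.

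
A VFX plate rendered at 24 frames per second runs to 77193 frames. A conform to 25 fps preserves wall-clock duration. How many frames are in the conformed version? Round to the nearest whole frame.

Frames at target rate = 77193 × (25) / (24) = 643275/8 ≈ 80409.375.
Nearest whole frame: 80409.

80409 frames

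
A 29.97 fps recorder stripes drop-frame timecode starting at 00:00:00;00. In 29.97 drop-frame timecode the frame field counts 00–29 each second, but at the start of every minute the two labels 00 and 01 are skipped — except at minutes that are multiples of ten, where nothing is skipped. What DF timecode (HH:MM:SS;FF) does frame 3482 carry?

00:01:56;04

Each 10-minute DF block holds 10 × 60 × 30 − 9 × 2 = 17982 frames. 3482 ÷ 17982 → 0 full blocks, remainder 3482.
Within the partial block the first minute is 1800 frames and each further minute 1798, so 1 further minute boundary passed. Total skipped labels = 18 × 0 + 2 × 1 = 2.
Non-drop label index = 3482 + 2 = 3484; at 30 labels/s that is 00:01:56:04, i.e. DF 00:01:56;04.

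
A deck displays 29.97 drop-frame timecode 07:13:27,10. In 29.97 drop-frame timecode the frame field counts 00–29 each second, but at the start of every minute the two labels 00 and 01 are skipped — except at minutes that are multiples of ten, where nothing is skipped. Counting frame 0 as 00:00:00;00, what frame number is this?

779440

As if non-drop at 30 labels/s: (7 × 3600 + 13 × 60 + 27) × 30 + 10 = 780220.
Minute boundaries passed: 433; those not divisible by 10: 433 − 43 = 390; dropped labels = 2 × 390 = 780.
Actual frame index = 780220 − 780 = 779440.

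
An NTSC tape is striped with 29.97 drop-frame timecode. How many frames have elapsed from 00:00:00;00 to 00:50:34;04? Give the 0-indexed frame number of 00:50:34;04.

90934

As if non-drop at 30 labels/s: (0 × 3600 + 50 × 60 + 34) × 30 + 4 = 91024.
Minute boundaries passed: 50; those not divisible by 10: 50 − 5 = 45; dropped labels = 2 × 45 = 90.
Actual frame index = 91024 − 90 = 90934.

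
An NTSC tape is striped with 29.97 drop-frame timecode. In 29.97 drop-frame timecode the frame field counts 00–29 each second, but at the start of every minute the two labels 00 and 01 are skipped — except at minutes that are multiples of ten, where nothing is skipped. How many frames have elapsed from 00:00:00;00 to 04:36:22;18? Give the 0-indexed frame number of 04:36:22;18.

496980

As if non-drop at 30 labels/s: (4 × 3600 + 36 × 60 + 22) × 30 + 18 = 497478.
Minute boundaries passed: 276; those not divisible by 10: 276 − 27 = 249; dropped labels = 2 × 249 = 498.
Actual frame index = 497478 − 498 = 496980.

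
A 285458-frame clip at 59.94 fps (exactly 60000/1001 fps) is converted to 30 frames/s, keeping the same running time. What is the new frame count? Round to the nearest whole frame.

Frames at target rate = 285458 × (30) / (60000/1001) = 142871729/1000 ≈ 142871.729.
Nearest whole frame: 142872.

142872 frames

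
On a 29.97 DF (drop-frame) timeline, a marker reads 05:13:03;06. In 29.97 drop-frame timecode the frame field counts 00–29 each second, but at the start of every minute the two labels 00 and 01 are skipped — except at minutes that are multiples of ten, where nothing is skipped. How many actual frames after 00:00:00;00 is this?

562932

As if non-drop at 30 labels/s: (5 × 3600 + 13 × 60 + 3) × 30 + 6 = 563496.
Minute boundaries passed: 313; those not divisible by 10: 313 − 31 = 282; dropped labels = 2 × 282 = 564.
Actual frame index = 563496 − 564 = 562932.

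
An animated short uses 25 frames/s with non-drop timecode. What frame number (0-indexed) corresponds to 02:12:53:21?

199346

Total seconds to the label: (2 × 3600 + 12 × 60 + 53) = 7973.
Frame index = 7973 × 25 + 21 = 199346.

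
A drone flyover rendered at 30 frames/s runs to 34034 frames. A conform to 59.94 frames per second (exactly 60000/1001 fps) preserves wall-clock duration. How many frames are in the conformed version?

Target frames = source frames × (target rate / source rate) = 34034 × (60000/1001)/(30) = 34034 × 2000/1001 = 68000.

68000 frames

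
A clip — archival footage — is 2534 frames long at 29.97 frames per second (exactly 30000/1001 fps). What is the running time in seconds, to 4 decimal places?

84.5511 seconds

Running time = 2534 × 1001/30000 = 1268267/15000 s ≈ 84.5511 s.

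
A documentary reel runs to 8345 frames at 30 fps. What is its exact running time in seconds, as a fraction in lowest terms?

1669/6 seconds

Running time = 8345 ÷ (30) = 8345 × 1/30 = 1669/6 s.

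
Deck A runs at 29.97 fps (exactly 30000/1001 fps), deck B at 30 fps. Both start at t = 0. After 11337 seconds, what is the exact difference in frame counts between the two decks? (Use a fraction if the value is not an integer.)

340110/1001 frames

A emits 30000/1001 × 11337 = 340110000/1001 frames; B emits 30 × 11337 = 340110.
Difference = 340110/1001 frames (≈ 339.7702); B is ahead of A.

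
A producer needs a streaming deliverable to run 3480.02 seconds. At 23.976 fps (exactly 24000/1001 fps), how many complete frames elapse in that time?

83437 frames

Frames = 3480.02 × 24000/1001 = 83520480/1001 ≈ 83437.0430.
Complete frames: 83437.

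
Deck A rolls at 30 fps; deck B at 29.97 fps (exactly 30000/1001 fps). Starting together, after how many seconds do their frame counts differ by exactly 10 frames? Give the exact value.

The gap grows by |30000/1001 − 30| = 30/1001 frames per second.
Time for a 10-frame gap: 10 ÷ (30/1001) = 1001/3 s.

1001/3 seconds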